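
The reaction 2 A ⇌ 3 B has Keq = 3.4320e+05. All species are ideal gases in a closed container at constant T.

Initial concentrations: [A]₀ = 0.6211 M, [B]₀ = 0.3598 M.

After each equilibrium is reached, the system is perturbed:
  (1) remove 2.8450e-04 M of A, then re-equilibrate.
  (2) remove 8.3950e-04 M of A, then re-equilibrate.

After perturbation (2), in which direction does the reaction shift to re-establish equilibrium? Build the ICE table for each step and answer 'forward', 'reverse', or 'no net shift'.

Q₀ = 0.1207 vs Keq = 3.4320e+05 ⇒ Q<K, forward
Step 1:
                  A         B
  init       0.6211    0.3598
  Δ         -0.6186    0.9279
  eq       0.002494     1.288
  solve Keq expr → x = 0.3093; check Q = 3.4320e+05
Then remove 2.8450e-04 M of A.
Step 2:
                  A         B
  init      0.00221     1.288
  Δ       2.8327e-04 -4.2490e-04
  eq       0.002493     1.287
  solve Keq expr → x = -1.4163e-04; check Q = 3.4320e+05
Then remove 8.3950e-04 M of A.
Step 3:
                  A         B
  init     0.001654     1.287
  Δ       8.3586e-04 -0.001254
  eq       0.002489     1.286
  solve Keq expr → x = -4.1793e-04; check Q = 3.4320e+05

Direction: reverse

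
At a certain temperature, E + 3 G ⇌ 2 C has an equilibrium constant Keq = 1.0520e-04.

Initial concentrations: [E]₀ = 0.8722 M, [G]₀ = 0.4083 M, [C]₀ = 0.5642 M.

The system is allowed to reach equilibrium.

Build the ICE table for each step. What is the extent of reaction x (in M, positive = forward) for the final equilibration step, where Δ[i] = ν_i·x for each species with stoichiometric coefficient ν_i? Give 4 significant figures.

Q₀ = 5.362 vs Keq = 1.0520e-04 ⇒ Q>K, reverse
Step 1:
                  E         G         C
  Initial    0.8722    0.4083    0.5642
  Change     0.2746    0.8238   -0.5492
  Equil       1.147     1.232   0.01502
  solve Keq expr → x = -0.2746; check Q = 1.0520e-04

x = -0.2746 M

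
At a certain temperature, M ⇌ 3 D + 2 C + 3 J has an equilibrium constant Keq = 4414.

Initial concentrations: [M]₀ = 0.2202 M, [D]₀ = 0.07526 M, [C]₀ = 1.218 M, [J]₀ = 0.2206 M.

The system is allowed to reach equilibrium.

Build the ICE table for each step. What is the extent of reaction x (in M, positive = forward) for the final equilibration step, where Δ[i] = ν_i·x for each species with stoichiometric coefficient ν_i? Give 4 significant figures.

x = 0.22 M

Q₀ = 3.0831e-05 vs Keq = 4414 ⇒ Q<K, forward
Step 1:
                  M         D         C         J
  I          0.2202   0.07526     1.218    0.2206
  C           -0.22    0.6601    0.4401    0.6601
  E       1.6917e-04    0.7354     1.658    0.8807
  solve Keq expr → x = 0.22; check Q = 4414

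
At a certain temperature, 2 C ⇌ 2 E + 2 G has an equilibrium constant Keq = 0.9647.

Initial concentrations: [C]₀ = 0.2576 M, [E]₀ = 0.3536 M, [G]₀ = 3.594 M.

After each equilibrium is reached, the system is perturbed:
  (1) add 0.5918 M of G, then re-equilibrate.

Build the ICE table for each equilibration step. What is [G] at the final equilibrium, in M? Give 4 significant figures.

Q₀ = 24.34 vs Keq = 0.9647 ⇒ Q>K, reverse
Step 1:
                  C         E         G
  init       0.2576    0.3536     3.594
  Δ          0.2159   -0.2159   -0.2159
  eq         0.4735    0.1377     3.378
  solve Keq expr → x = -0.108; check Q = 0.9647
Then add 0.5918 M of G.
Step 2:
                  C         E         G
  init       0.4735    0.1377      3.97
  Δ         0.01606  -0.01606  -0.01606
  eq         0.4896    0.1216     3.954
  solve Keq expr → x = -0.008029; check Q = 0.9647

[G]_eq = 3.954 M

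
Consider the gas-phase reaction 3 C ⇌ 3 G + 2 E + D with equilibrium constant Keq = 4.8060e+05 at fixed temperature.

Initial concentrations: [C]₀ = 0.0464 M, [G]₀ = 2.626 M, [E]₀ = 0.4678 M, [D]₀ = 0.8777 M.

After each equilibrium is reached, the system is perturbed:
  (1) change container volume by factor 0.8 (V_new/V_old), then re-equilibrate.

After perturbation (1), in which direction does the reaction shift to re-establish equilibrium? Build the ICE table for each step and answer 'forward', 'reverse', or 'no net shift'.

Q₀ = 3.4817e+04 vs Keq = 4.8060e+05 ⇒ Q<K, forward
Step 1:
                   C          G          E          D
  I           0.0464      2.626     0.4678     0.8777
  C         -0.02631    0.02631    0.01754    0.00877
  E          0.02009      2.652     0.4853     0.8865
  solve Keq expr → x = 0.00877; check Q = 4.8060e+05
Then change container volume by factor 0.8 (V_new/V_old).
Step 2:
                   C          G          E          D
  I          0.02511      3.315     0.6067      1.108
  C         0.006062  -0.006062  -0.004041  -0.002021
  E          0.03117      3.309     0.6026      1.106
  solve Keq expr → x = -0.002021; check Q = 4.8060e+05

Direction: reverse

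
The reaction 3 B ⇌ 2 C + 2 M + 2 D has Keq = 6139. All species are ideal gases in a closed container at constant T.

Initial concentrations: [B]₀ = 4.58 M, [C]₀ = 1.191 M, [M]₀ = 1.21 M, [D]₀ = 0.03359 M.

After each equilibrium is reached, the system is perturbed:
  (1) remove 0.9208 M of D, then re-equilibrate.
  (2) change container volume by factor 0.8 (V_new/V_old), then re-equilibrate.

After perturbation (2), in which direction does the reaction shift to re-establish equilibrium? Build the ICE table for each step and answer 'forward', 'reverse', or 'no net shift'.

Direction: reverse

Q₀ = 2.4390e-05 vs Keq = 6139 ⇒ Q<K, forward
Step 1:
                  B         C         M         D
  Initial      4.58     1.191      1.21   0.03359
  Change      -3.95     2.633     2.633     2.633
  Equil      0.6302     3.824     3.843     2.667
  solve Keq expr → x = 1.317; check Q = 6139
Then remove 0.9208 M of D.
Step 2:
                  B         C         M         D
  Initial    0.6302     3.824     3.843     1.746
  Change    -0.1256   0.08375   0.08375   0.08375
  Equil      0.5045     3.908     3.927      1.83
  solve Keq expr → x = 0.04187; check Q = 6139
Then change container volume by factor 0.8 (V_new/V_old).
Step 3:
                  B         C         M         D
  Initial    0.6307     4.885     4.909     2.287
  Change     0.1219  -0.08127  -0.08127  -0.08127
  Equil      0.7526     4.804     4.827     2.206
  solve Keq expr → x = -0.04063; check Q = 6139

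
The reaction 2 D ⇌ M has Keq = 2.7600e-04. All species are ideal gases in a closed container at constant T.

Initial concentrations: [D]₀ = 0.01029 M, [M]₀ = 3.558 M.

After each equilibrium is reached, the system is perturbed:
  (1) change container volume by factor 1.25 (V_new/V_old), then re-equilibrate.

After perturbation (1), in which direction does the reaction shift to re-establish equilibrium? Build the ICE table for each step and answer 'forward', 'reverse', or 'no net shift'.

Q₀ = 3.3603e+04 vs Keq = 2.7600e-04 ⇒ Q>K, reverse
Step 1:
                  D         M
  Initial   0.01029     3.558
  Change      7.088    -3.544
  Equil       7.098   0.01391
  solve Keq expr → x = -3.544; check Q = 2.7600e-04
Then change container volume by factor 1.25 (V_new/V_old).
Step 2:
                  D         M
  Initial     5.679   0.01113
  Change   0.004423 -0.002211
  Equil       5.683  0.008914
  solve Keq expr → x = -0.002211; check Q = 2.7600e-04

Direction: reverse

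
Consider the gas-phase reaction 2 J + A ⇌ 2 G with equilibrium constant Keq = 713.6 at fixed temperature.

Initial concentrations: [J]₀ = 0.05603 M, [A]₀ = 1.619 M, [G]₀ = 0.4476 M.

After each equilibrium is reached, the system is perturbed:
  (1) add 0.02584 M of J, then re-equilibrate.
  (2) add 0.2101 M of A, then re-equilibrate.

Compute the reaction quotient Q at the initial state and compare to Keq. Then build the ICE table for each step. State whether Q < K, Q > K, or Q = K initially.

Q₀ = 39.42; Q < K (proceeds forward)

Q₀ = 39.42 vs Keq = 713.6 ⇒ Q<K, forward
Step 1:
                  J         A         G
  I         0.05603     1.619    0.4476
  C        -0.04155  -0.02077   0.04155
  E         0.01448     1.598    0.4891
  solve Keq expr → x = 0.02077; check Q = 713.6
Then add 0.02584 M of J.
Step 2:
                  J         A         G
  I         0.04032     1.598    0.4891
  C        -0.02504  -0.01252   0.02504
  E         0.01529     1.586    0.5142
  solve Keq expr → x = 0.01252; check Q = 713.6
Then add 0.2101 M of A.
Step 3:
                  J         A         G
  I         0.01529     1.796    0.5142
  C       -8.9517e-04 -4.4758e-04 8.9517e-04
  E         0.01439     1.795    0.5151
  solve Keq expr → x = 4.4758e-04; check Q = 713.6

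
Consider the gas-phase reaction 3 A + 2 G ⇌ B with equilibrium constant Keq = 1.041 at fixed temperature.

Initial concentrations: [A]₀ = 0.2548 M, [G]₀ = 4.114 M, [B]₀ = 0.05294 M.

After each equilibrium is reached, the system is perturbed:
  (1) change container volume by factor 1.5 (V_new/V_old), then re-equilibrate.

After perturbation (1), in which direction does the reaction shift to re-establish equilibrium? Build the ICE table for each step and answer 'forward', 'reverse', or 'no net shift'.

Q₀ = 0.1891 vs Keq = 1.041 ⇒ Q<K, forward
Step 1:
                   A          G          B
  init        0.2548      4.114    0.05294
  Δ         -0.08643   -0.05762    0.02881
  eq          0.1684      4.056    0.08175
  solve Keq expr → x = 0.02881; check Q = 1.041
Then change container volume by factor 1.5 (V_new/V_old).
Step 2:
                   A          G          B
  init        0.1122      2.704     0.0545
  Δ          0.05459    0.03639    -0.0182
  eq          0.1668      2.741    0.03631
  solve Keq expr → x = -0.0182; check Q = 1.041

Direction: reverse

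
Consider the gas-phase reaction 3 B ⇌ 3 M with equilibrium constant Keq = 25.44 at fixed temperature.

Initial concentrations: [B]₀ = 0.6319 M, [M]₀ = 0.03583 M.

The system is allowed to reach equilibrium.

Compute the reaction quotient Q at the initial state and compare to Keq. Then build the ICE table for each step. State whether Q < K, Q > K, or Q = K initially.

Q₀ = 1.8230e-04; Q < K (proceeds forward)

Q₀ = 1.8230e-04 vs Keq = 25.44 ⇒ Q<K, forward
Step 1:
                    B           M
  I            0.6319     0.03583
  C           -0.4625      0.4625
  E            0.1694      0.4983
  solve Keq expr → x = 0.1542; check Q = 25.44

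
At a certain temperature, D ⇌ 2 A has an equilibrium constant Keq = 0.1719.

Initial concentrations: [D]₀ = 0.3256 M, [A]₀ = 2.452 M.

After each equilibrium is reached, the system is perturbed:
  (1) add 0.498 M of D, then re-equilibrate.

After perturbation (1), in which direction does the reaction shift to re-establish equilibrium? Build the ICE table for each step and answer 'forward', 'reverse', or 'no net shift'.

Q₀ = 18.47 vs Keq = 0.1719 ⇒ Q>K, reverse
Step 1:
                    D           A
  init         0.3256       2.452
  Δ            0.9884      -1.977
  eq            1.314      0.4753
  solve Keq expr → x = -0.9884; check Q = 0.1719
Then add 0.498 M of D.
Step 2:
                    D           A
  init          1.812      0.4753
  Δ          -0.03845     0.07689
  eq            1.774      0.5521
  solve Keq expr → x = 0.03845; check Q = 0.1719

Direction: forward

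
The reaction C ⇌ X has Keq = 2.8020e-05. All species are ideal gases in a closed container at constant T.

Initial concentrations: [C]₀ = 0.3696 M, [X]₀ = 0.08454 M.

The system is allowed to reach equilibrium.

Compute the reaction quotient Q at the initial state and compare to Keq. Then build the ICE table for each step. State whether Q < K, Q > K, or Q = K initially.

Q₀ = 0.2287 vs Keq = 2.8020e-05 ⇒ Q>K, reverse
Step 1:
                  C         X
  I          0.3696   0.08454
  C         0.08453  -0.08453
  E          0.4541 1.2725e-05
  solve Keq expr → x = -0.08453; check Q = 2.8020e-05

Q₀ = 0.2287; Q > K (proceeds reverse)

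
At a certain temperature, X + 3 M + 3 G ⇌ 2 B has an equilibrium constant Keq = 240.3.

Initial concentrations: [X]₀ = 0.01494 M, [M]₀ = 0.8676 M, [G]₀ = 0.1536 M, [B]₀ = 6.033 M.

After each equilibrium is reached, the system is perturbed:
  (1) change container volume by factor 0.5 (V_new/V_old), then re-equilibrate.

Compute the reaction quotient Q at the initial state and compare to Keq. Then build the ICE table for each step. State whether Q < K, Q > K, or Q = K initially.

Q₀ = 1.0294e+06 vs Keq = 240.3 ⇒ Q>K, reverse
Step 1:
                  X         M         G         B
  Initial   0.01494    0.8676    0.1536     6.033
  Change     0.1682    0.5047    0.5047   -0.3365
  Equil      0.1832     1.372    0.6583     5.697
  solve Keq expr → x = -0.1682; check Q = 240.3
Then change container volume by factor 0.5 (V_new/V_old).
Step 2:
                  X         M         G         B
  Initial    0.3663     2.745     1.317     11.39
  Change    -0.2018   -0.6055   -0.6055    0.4036
  Equil      0.1645     2.139    0.7111      11.8
  solve Keq expr → x = 0.2018; check Q = 240.3

Q₀ = 1.0294e+06; Q > K (proceeds reverse)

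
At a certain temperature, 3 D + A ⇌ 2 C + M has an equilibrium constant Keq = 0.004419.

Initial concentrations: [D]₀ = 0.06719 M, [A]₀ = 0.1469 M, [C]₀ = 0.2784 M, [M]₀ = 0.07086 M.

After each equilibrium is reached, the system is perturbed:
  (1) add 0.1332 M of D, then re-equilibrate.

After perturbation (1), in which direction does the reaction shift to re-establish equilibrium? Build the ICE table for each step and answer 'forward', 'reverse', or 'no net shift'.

Q₀ = 123.3 vs Keq = 0.004419 ⇒ Q>K, reverse
Step 1:
                   D          A          C          M
  init       0.06719     0.1469     0.2784    0.07086
  Δ           0.2094    0.06981    -0.1396   -0.06981
  eq          0.2766     0.2167     0.1388   0.001052
  solve Keq expr → x = -0.06981; check Q = 0.004419
Then add 0.1332 M of D.
Step 2:
                   D          A          C          M
  init        0.4098     0.2167     0.1388   0.001052
  Δ        -0.006031   -0.00201   0.004021    0.00201
  eq          0.4038     0.2147     0.1428   0.003063
  solve Keq expr → x = 0.00201; check Q = 0.004419

Direction: forward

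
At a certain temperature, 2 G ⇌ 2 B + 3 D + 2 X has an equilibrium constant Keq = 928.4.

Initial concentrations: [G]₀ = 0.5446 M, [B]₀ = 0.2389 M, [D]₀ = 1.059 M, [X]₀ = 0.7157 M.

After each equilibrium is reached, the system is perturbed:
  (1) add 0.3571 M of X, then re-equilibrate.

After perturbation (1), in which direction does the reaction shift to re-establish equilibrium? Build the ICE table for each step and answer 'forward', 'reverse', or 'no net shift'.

Direction: reverse

Q₀ = 0.1171 vs Keq = 928.4 ⇒ Q<K, forward
Step 1:
                  G         B         D         X
  I          0.5446    0.2389     1.059    0.7157
  C         -0.4781    0.4781    0.7172    0.4781
  E          0.0665     0.717     1.776     1.194
  solve Keq expr → x = 0.2391; check Q = 928.4
Then add 0.3571 M of X.
Step 2:
                  G         B         D         X
  I          0.0665     0.717     1.776     1.551
  C         0.01553  -0.01553   -0.0233  -0.01553
  E         0.08203    0.7015     1.753     1.535
  solve Keq expr → x = -0.007766; check Q = 928.4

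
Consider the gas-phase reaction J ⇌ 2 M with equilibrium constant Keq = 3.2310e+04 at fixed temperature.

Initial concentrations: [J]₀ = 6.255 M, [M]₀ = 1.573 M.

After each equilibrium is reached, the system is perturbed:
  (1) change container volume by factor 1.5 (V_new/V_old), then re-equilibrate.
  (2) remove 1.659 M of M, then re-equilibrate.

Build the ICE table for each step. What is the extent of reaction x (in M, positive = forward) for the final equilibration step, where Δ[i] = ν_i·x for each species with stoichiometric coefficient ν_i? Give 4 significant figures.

x = 8.7756e-04 M

Q₀ = 0.3956 vs Keq = 3.2310e+04 ⇒ Q<K, forward
Step 1:
                  J         M
  init        6.255     1.573
  Δ          -6.249      12.5
  eq       0.006128     14.07
  solve Keq expr → x = 6.249; check Q = 3.2310e+04
Then change container volume by factor 1.5 (V_new/V_old).
Step 2:
                  J         M
  init     0.004085      9.38
  Δ        -0.00136   0.00272
  eq       0.002725     9.383
  solve Keq expr → x = 0.00136; check Q = 3.2310e+04
Then remove 1.659 M of M.
Step 3:
                  J         M
  init     0.002725     7.724
  Δ       -8.7756e-04  0.001755
  eq       0.001847     7.726
  solve Keq expr → x = 8.7756e-04; check Q = 3.2310e+04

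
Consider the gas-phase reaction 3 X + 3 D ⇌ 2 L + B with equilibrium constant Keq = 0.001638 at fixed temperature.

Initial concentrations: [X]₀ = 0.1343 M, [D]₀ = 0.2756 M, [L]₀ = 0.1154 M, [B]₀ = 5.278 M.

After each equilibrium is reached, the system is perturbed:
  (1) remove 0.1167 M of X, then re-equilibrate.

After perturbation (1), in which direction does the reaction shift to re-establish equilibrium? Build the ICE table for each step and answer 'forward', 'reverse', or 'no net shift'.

Q₀ = 1386 vs Keq = 0.001638 ⇒ Q>K, reverse
Step 1:
                   X          D          L          B
  I           0.1343     0.2756     0.1154      5.278
  C           0.1718     0.1718    -0.1145   -0.05725
  E           0.3061     0.4474 8.9736e-04      5.221
  solve Keq expr → x = -0.05725; check Q = 0.001638
Then remove 0.1167 M of X.
Step 2:
                   X          D          L          B
  I           0.1894     0.4474 8.9736e-04      5.221
  C       6.8590e-04 6.8590e-04 -4.5726e-04 -2.2863e-04
  E             0.19      0.448 4.4009e-04      5.221
  solve Keq expr → x = -2.2863e-04; check Q = 0.001638

Direction: reverse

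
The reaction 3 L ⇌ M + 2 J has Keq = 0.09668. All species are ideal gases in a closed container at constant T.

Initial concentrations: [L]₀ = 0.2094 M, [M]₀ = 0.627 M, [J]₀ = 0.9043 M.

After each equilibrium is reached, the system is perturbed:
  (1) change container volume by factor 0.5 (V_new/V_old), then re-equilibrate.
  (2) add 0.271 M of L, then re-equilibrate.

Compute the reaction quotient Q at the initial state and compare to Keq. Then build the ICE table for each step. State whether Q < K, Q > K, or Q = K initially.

Q₀ = 55.84 vs Keq = 0.09668 ⇒ Q>K, reverse
Step 1:
                    L           M           J
  Initial      0.2094       0.627      0.9043
  Change        0.705      -0.235       -0.47
  Equil        0.9144       0.392      0.4343
  solve Keq expr → x = -0.235; check Q = 0.09668
Then change container volume by factor 0.5 (V_new/V_old).
Step 2:
                    L           M           J
  Initial       1.829       0.784      0.8685
  Change            0           0           0
  Equil         1.829       0.784      0.8685
  solve Keq expr → x = 0; check Q = 0.09668
Then add 0.271 M of L.
Step 3:
                    L           M           J
  Initial         2.1       0.784      0.8685
  Change      -0.1236      0.0412     0.08241
  Equil         1.976      0.8252       0.951
  solve Keq expr → x = 0.0412; check Q = 0.09668

Q₀ = 55.84; Q > K (proceeds reverse)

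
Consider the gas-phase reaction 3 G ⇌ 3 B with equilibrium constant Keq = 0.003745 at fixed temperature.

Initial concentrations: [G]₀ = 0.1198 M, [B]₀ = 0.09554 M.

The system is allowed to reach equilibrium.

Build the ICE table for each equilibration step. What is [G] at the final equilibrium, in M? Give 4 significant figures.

[G]_eq = 0.1864 M

Q₀ = 0.5072 vs Keq = 0.003745 ⇒ Q>K, reverse
Step 1:
                    G           B
  I            0.1198     0.09554
  C           0.06659    -0.06659
  E            0.1864     0.02895
  solve Keq expr → x = -0.0222; check Q = 0.003745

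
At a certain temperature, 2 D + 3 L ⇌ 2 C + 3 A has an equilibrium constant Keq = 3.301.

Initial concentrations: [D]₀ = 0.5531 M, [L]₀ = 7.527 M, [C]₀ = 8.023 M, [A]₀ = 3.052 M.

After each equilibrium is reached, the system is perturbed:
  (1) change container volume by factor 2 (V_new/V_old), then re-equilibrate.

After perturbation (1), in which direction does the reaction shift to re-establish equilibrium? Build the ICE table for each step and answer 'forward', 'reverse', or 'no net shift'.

Direction: no net shift

Q₀ = 14.03 vs Keq = 3.301 ⇒ Q>K, reverse
Step 1:
                   D          L          C          A
  I           0.5531      7.527      8.023      3.052
  C           0.2698     0.4047    -0.2698    -0.4047
  E           0.8229      7.932      7.753      2.647
  solve Keq expr → x = -0.1349; check Q = 3.301
Then change container volume by factor 2 (V_new/V_old).
Step 2:
                   D          L          C          A
  I           0.4114      3.966      3.877      1.324
  C                0          0          0          0
  E           0.4114      3.966      3.877      1.324
  solve Keq expr → x = 0; check Q = 3.301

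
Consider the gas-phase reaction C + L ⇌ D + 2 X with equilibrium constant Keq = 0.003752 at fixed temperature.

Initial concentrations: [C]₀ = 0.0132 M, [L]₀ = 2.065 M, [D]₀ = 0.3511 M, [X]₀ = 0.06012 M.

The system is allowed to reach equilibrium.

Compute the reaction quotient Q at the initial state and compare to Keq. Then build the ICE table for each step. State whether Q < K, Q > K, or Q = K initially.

Q₀ = 0.04656 vs Keq = 0.003752 ⇒ Q>K, reverse
Step 1:
                  C         L         D         X
  Initial    0.0132     2.065    0.3511   0.06012
  Change    0.01682   0.01682  -0.01682  -0.03364
  Equil     0.03002     2.082    0.3343   0.02648
  solve Keq expr → x = -0.01682; check Q = 0.003752

Q₀ = 0.04656; Q > K (proceeds reverse)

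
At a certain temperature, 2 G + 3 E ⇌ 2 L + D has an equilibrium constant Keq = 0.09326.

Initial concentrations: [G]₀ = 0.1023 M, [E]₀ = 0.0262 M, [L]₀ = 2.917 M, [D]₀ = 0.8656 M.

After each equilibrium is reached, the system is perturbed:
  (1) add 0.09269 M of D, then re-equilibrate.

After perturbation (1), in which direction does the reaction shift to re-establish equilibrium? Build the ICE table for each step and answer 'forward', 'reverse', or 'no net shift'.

Q₀ = 3.9132e+07 vs Keq = 0.09326 ⇒ Q>K, reverse
Step 1:
                  G         E         L         D
  Initial    0.1023    0.0262     2.917    0.8656
  Change      1.171     1.756    -1.171   -0.5853
  Equil       1.273     1.782     1.746    0.2803
  solve Keq expr → x = -0.5853; check Q = 0.09326
Then add 0.09269 M of D.
Step 2:
                  G         E         L         D
  Initial     1.273     1.782     1.746     0.373
  Change    0.04351   0.06526  -0.04351  -0.02175
  Equil       1.316     1.847     1.703    0.3513
  solve Keq expr → x = -0.02175; check Q = 0.09326

Direction: reverse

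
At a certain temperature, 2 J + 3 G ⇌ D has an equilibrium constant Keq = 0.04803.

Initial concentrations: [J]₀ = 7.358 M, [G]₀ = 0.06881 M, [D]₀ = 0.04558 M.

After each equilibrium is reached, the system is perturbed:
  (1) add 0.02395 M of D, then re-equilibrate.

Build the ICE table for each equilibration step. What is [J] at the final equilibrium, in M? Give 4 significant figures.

Q₀ = 2.584 vs Keq = 0.04803 ⇒ Q>K, reverse
Step 1:
                    J           G           D
  I             7.358     0.06881     0.04558
  C           0.06608     0.09913    -0.03304
  E             7.424      0.1679     0.01254
  solve Keq expr → x = -0.03304; check Q = 0.04803
Then add 0.02395 M of D.
Step 2:
                    J           G           D
  I             7.424      0.1679     0.03649
  C           0.02587      0.0388    -0.01293
  E              7.45      0.2067     0.02355
  solve Keq expr → x = -0.01293; check Q = 0.04803

[J]_eq = 7.45 M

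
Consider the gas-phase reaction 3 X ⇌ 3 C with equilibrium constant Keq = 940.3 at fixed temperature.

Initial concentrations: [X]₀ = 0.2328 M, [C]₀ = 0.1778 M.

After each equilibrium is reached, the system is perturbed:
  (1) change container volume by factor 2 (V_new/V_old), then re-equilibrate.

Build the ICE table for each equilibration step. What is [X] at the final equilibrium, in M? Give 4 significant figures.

Q₀ = 0.4455 vs Keq = 940.3 ⇒ Q<K, forward
Step 1:
                   X          C
  Initial     0.2328     0.1778
  Change     -0.1948     0.1948
  Equil      0.03803     0.3726
  solve Keq expr → x = 0.06492; check Q = 940.3
Then change container volume by factor 2 (V_new/V_old).
Step 2:
                   X          C
  Initial    0.01901     0.1863
  Change           0          0
  Equil      0.01901     0.1863
  solve Keq expr → x = 0; check Q = 940.3

[X]_eq = 0.01901 M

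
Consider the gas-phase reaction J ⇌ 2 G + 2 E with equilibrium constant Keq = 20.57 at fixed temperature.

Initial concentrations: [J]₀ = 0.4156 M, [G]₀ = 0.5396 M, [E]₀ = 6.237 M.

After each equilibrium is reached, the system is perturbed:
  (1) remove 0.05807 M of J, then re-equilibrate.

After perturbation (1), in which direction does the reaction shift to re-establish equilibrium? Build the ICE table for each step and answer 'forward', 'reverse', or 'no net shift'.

Q₀ = 27.25 vs Keq = 20.57 ⇒ Q>K, reverse
Step 1:
                  J         G         E
  init       0.4156    0.5396     6.237
  Δ         0.02611  -0.05223  -0.05223
  eq         0.4417    0.4874     6.185
  solve Keq expr → x = -0.02611; check Q = 20.57
Then remove 0.05807 M of J.
Step 2:
                  J         G         E
  init       0.3836    0.4874     6.185
  Δ         0.01212  -0.02423  -0.02423
  eq         0.3958    0.4631     6.161
  solve Keq expr → x = -0.01212; check Q = 20.57

Direction: reverse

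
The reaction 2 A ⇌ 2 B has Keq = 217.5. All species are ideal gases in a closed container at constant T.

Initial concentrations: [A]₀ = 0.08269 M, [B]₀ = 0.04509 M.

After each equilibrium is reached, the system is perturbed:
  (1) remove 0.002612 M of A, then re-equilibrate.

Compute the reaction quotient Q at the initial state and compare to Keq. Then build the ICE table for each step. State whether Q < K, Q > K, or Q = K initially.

Q₀ = 0.2973 vs Keq = 217.5 ⇒ Q<K, forward
Step 1:
                    A           B
  init        0.08269     0.04509
  Δ          -0.07458     0.07458
  eq         0.008114      0.1197
  solve Keq expr → x = 0.03729; check Q = 217.5
Then remove 0.002612 M of A.
Step 2:
                    A           B
  init       0.005502      0.1197
  Δ          0.002446   -0.002446
  eq         0.007948      0.1172
  solve Keq expr → x = -0.001223; check Q = 217.5

Q₀ = 0.2973; Q < K (proceeds forward)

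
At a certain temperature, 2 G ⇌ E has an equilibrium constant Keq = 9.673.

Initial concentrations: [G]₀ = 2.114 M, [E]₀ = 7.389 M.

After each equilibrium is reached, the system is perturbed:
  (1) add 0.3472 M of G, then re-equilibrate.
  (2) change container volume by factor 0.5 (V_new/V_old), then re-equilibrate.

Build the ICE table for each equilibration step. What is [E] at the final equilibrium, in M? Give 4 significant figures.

Q₀ = 1.653 vs Keq = 9.673 ⇒ Q<K, forward
Step 1:
                   G          E
  init         2.114      7.389
  Δ           -1.205     0.6025
  eq          0.9089      7.992
  solve Keq expr → x = 0.6025; check Q = 9.673
Then add 0.3472 M of G.
Step 2:
                   G          E
  init         1.256      7.992
  Δ          -0.3376     0.1688
  eq          0.9185       8.16
  solve Keq expr → x = 0.1688; check Q = 9.673
Then change container volume by factor 0.5 (V_new/V_old).
Step 3:
                   G          E
  init         1.837      16.32
  Δ          -0.5276     0.2638
  eq           1.309      16.58
  solve Keq expr → x = 0.2638; check Q = 9.673

[E]_eq = 16.58 M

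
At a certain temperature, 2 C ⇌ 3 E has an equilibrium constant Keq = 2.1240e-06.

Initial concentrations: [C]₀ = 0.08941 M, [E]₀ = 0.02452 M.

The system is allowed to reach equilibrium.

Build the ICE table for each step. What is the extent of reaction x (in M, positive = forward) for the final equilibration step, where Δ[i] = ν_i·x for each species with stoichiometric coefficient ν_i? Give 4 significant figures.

Q₀ = 0.001844 vs Keq = 2.1240e-06 ⇒ Q>K, reverse
Step 1:
                   C          E
  I          0.08941    0.02452
  C          0.01445   -0.02168
  E           0.1039    0.00284
  solve Keq expr → x = -0.007227; check Q = 2.1240e-06

x = -0.007227 M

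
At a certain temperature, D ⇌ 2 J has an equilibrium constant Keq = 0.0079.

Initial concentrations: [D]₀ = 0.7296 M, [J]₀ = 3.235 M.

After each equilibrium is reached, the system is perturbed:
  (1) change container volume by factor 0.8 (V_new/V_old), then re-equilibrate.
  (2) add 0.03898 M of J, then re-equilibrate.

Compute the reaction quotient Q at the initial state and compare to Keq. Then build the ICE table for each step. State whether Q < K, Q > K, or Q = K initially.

Q₀ = 14.34; Q > K (proceeds reverse)

Q₀ = 14.34 vs Keq = 0.0079 ⇒ Q>K, reverse
Step 1:
                  D         J
  I          0.7296     3.235
  C            1.55    -3.101
  E            2.28    0.1342
  solve Keq expr → x = -1.55; check Q = 0.0079
Then change container volume by factor 0.8 (V_new/V_old).
Step 2:
                  D         J
  I            2.85    0.1678
  C        0.008741  -0.01748
  E           2.859    0.1503
  solve Keq expr → x = -0.008741; check Q = 0.0079
Then add 0.03898 M of J.
Step 3:
                  D         J
  I           2.859    0.1893
  C         0.01924  -0.03848
  E           2.878    0.1508
  solve Keq expr → x = -0.01924; check Q = 0.0079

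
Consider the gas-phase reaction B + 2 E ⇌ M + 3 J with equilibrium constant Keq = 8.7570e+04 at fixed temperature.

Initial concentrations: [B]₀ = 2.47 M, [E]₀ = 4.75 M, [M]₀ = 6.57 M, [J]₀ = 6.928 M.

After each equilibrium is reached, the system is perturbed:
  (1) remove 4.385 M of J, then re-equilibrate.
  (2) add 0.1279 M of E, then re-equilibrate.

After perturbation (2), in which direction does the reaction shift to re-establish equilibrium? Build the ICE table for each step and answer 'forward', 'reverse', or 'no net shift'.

Direction: forward

Q₀ = 39.2 vs Keq = 8.7570e+04 ⇒ Q<K, forward
Step 1:
                   B          E          M          J
  init          2.47       4.75       6.57      6.928
  Δ           -2.026     -4.052      2.026      6.079
  eq          0.4438     0.6976      8.596      13.01
  solve Keq expr → x = 2.026; check Q = 8.7570e+04
Then remove 4.385 M of J.
Step 2:
                   B          E          M          J
  init        0.4438     0.6976      8.596      8.622
  Δ          -0.1152    -0.2304     0.1152     0.3456
  eq          0.3286     0.4672      8.711      8.967
  solve Keq expr → x = 0.1152; check Q = 8.7570e+04
Then add 0.1279 M of E.
Step 3:
                   B          E          M          J
  init        0.3286     0.5951      8.711      8.967
  Δ         -0.04169   -0.08339    0.04169     0.1251
  eq          0.2869     0.5117      8.753      9.092
  solve Keq expr → x = 0.04169; check Q = 8.7570e+04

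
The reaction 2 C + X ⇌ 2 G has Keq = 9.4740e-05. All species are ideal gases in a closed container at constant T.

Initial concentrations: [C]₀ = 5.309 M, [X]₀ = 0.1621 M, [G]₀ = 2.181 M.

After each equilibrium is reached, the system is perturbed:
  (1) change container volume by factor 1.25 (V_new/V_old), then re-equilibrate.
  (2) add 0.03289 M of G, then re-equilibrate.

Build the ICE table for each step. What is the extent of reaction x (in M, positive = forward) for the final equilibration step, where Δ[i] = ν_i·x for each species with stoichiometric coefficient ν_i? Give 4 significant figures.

x = -0.01606 M

Q₀ = 1.041 vs Keq = 9.4740e-05 ⇒ Q>K, reverse
Step 1:
                  C         X         G
  init        5.309    0.1621     2.181
  Δ           2.102     1.051    -2.102
  eq          7.411     1.213   0.07944
  solve Keq expr → x = -1.051; check Q = 9.4740e-05
Then change container volume by factor 1.25 (V_new/V_old).
Step 2:
                  C         X         G
  init        5.928    0.9703   0.06355
  Δ         0.00655  0.003275  -0.00655
  eq          5.935    0.9736     0.057
  solve Keq expr → x = -0.003275; check Q = 9.4740e-05
Then add 0.03289 M of G.
Step 3:
                  C         X         G
  init        5.935    0.9736   0.08989
  Δ         0.03211   0.01606  -0.03211
  eq          5.967    0.9896   0.05778
  solve Keq expr → x = -0.01606; check Q = 9.4740e-05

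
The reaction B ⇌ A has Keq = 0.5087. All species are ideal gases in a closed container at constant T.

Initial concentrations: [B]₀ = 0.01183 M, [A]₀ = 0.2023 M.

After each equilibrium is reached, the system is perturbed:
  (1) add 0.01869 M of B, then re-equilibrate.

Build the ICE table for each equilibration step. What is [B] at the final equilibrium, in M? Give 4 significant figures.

[B]_eq = 0.1543 M

Q₀ = 17.1 vs Keq = 0.5087 ⇒ Q>K, reverse
Step 1:
                    B           A
  I           0.01183      0.2023
  C            0.1301     -0.1301
  E            0.1419      0.0722
  solve Keq expr → x = -0.1301; check Q = 0.5087
Then add 0.01869 M of B.
Step 2:
                    B           A
  I            0.1606      0.0722
  C         -0.006302    0.006302
  E            0.1543      0.0785
  solve Keq expr → x = 0.006302; check Q = 0.5087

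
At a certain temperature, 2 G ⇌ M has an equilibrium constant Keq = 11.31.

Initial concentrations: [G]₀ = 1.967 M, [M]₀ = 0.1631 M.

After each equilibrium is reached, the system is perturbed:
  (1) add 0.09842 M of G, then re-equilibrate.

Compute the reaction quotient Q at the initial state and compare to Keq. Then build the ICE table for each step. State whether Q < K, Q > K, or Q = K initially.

Q₀ = 0.04215; Q < K (proceeds forward)

Q₀ = 0.04215 vs Keq = 11.31 ⇒ Q<K, forward
Step 1:
                    G           M
  Initial       1.967      0.1631
  Change        -1.67       0.835
  Equil        0.2971      0.9981
  solve Keq expr → x = 0.835; check Q = 11.31
Then add 0.09842 M of G.
Step 2:
                    G           M
  Initial      0.3955      0.9981
  Change     -0.09168     0.04584
  Equil        0.3038       1.044
  solve Keq expr → x = 0.04584; check Q = 11.31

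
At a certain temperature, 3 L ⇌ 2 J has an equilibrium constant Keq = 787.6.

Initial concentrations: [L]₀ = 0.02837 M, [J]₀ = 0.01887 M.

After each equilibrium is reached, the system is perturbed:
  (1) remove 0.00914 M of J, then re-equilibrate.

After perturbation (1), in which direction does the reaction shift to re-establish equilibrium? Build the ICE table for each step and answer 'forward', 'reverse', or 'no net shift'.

Q₀ = 15.59 vs Keq = 787.6 ⇒ Q<K, forward
Step 1:
                   L          J
  Initial    0.02837    0.01887
  Change    -0.01775    0.01183
  Equil      0.01062     0.0307
  solve Keq expr → x = 0.005917; check Q = 787.6
Then remove 0.00914 M of J.
Step 2:
                   L          J
  Initial    0.01062    0.02156
  Change   -0.001903   0.001268
  Equil     0.008715    0.02283
  solve Keq expr → x = 6.3422e-04; check Q = 787.6

Direction: forward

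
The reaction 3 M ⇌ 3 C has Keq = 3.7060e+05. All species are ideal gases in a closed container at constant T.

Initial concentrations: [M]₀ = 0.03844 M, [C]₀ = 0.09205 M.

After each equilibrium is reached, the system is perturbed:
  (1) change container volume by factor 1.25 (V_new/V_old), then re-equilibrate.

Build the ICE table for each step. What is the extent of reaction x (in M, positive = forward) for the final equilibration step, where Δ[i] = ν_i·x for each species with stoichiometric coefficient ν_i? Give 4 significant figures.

Q₀ = 13.73 vs Keq = 3.7060e+05 ⇒ Q<K, forward
Step 1:
                    M           C
  I           0.03844     0.09205
  C          -0.03665     0.03665
  E          0.001792      0.1287
  solve Keq expr → x = 0.01222; check Q = 3.7060e+05
Then change container volume by factor 1.25 (V_new/V_old).
Step 2:
                    M           C
  I          0.001433       0.103
  C                 0           0
  E          0.001433       0.103
  solve Keq expr → x = 0; check Q = 3.7060e+05

x = 0 M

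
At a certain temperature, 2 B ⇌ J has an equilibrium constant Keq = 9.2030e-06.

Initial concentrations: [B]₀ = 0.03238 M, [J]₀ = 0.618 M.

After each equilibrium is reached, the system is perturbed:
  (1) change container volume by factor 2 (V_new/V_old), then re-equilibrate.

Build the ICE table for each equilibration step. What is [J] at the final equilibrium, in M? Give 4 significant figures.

Q₀ = 589.4 vs Keq = 9.2030e-06 ⇒ Q>K, reverse
Step 1:
                   B          J
  Initial    0.03238      0.618
  Change       1.236     -0.618
  Equil        1.268 1.4805e-05
  solve Keq expr → x = -0.618; check Q = 9.2030e-06
Then change container volume by factor 2 (V_new/V_old).
Step 2:
                   B          J
  Initial     0.6342 7.4025e-06
  Change  7.4023e-06 -3.7012e-06
  Equil       0.6342 3.7013e-06
  solve Keq expr → x = -3.7012e-06; check Q = 9.2030e-06

[J]_eq = 3.7013e-06 M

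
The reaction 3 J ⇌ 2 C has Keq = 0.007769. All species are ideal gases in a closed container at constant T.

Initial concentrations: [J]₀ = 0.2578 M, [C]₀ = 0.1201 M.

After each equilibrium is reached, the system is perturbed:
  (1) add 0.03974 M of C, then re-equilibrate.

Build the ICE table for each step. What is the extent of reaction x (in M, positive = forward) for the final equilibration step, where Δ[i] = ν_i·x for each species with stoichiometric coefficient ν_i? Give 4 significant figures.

x = -0.01758 M

Q₀ = 0.8419 vs Keq = 0.007769 ⇒ Q>K, reverse
Step 1:
                    J           C
  Initial      0.2578      0.1201
  Change       0.1462    -0.09747
  Equil         0.404     0.02263
  solve Keq expr → x = -0.04873; check Q = 0.007769
Then add 0.03974 M of C.
Step 2:
                    J           C
  Initial       0.404     0.06237
  Change      0.05275    -0.03517
  Equil        0.4567     0.02721
  solve Keq expr → x = -0.01758; check Q = 0.007769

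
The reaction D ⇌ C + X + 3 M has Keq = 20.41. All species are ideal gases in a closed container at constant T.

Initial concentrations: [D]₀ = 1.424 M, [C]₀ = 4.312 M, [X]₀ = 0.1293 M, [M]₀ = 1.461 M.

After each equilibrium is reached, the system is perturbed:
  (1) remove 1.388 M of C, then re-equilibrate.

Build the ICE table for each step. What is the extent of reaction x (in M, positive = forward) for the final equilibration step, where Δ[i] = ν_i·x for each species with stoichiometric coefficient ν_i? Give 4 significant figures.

Q₀ = 1.221 vs Keq = 20.41 ⇒ Q<K, forward
Step 1:
                    D           C           X           M
  I             1.424       4.312      0.1293       1.461
  C           -0.2826      0.2826      0.2826      0.8479
  E             1.141       4.595      0.4119       2.309
  solve Keq expr → x = 0.2826; check Q = 20.41
Then remove 1.388 M of C.
Step 2:
                    D           C           X           M
  I             1.141       3.207      0.4119       2.309
  C          -0.04943     0.04943     0.04943      0.1483
  E             1.092       3.256      0.4614       2.457
  solve Keq expr → x = 0.04943; check Q = 20.41

x = 0.04943 M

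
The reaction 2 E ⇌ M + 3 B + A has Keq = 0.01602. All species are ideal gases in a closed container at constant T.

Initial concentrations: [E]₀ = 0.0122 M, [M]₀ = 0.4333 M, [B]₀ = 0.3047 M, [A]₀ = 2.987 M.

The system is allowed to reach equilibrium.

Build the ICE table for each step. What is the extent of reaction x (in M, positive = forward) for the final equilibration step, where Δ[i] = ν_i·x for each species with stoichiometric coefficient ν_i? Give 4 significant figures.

Q₀ = 246 vs Keq = 0.01602 ⇒ Q>K, reverse
Step 1:
                   E          M          B          A
  Initial     0.0122     0.4333     0.3047      2.987
  Change      0.1531   -0.07657    -0.2297   -0.07657
  Equil       0.1653     0.3567      0.075       2.91
  solve Keq expr → x = -0.07657; check Q = 0.01602

x = -0.07657 M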